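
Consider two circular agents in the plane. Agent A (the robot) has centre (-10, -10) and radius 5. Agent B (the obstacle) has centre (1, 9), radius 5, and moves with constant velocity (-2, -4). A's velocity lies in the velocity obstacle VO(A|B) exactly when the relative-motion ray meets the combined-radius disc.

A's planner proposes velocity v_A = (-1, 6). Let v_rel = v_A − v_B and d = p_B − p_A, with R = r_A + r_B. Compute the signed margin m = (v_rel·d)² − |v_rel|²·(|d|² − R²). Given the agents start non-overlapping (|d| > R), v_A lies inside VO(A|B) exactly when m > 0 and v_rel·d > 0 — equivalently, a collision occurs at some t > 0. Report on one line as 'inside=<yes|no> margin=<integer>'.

d = (11, 19),  |d|² = 482;  R = 5+5 = 10,  c = 482−10² = 382
v_rel = (1, 10),  |v_rel|² = 101;  v_rel·d = (1)·(11) + (10)·(19) = 201
101·t² − 402·t + 382 = 0  ⇒  m = 201² − 101·382 = 1819
m = 1819 > 0,  v_rel·d = 201 > 0  ⇒  inside

inside=yes margin=1819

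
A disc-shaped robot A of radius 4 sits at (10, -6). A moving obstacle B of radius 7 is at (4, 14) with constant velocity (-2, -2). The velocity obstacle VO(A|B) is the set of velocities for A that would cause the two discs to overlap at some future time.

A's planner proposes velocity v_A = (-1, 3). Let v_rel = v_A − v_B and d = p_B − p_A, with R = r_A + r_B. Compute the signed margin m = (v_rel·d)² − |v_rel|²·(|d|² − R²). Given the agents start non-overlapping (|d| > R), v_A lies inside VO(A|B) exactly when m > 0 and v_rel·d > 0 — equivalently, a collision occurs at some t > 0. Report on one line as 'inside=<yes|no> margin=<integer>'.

d = (-6, 20),  |d|² = 436;  R = 4+7 = 11,  c = 436−11² = 315
v_rel = (1, 5),  |v_rel|² = 26;  v_rel·d = (1)·(-6) + (5)·(20) = 94
26·t² − 188·t + 315 = 0  ⇒  m = 94² − 26·315 = 646
m = 646 > 0,  v_rel·d = 94 > 0  ⇒  inside

inside=yes margin=646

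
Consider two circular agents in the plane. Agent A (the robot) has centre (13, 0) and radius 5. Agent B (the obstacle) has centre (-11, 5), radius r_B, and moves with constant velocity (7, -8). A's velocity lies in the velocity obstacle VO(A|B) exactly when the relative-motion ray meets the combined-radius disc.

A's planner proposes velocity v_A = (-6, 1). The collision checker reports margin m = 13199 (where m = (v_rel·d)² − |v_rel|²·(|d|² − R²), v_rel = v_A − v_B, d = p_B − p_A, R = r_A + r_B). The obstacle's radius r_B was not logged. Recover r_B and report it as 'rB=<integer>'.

m = 13199
d = (-24, 5);  v_rel = (-13, 9),  |v_rel|² = 250
v_rel×d = (-13)·(5) − (9)·(-24) = 151
since m = R²·250 − 151²:  R² = (22801 + 13199) / 250 = 144
R = √144 = 12  ⇒  r_B = 12 − 5 = 7

rB=7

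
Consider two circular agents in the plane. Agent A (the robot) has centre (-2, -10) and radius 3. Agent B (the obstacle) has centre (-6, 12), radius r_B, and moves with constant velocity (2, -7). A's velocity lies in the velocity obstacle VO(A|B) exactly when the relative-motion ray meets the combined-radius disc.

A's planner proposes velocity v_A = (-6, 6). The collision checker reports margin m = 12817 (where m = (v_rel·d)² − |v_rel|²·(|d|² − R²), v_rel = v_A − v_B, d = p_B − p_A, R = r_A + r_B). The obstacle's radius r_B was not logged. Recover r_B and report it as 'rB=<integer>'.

m = 12817
d = (-4, 22);  v_rel = (-8, 13),  |v_rel|² = 233
v_rel×d = (-8)·(22) − (13)·(-4) = -124
since m = R²·233 − (-124)²:  R² = (15376 + 12817) / 233 = 121
R = √121 = 11  ⇒  r_B = 11 − 3 = 8

rB=8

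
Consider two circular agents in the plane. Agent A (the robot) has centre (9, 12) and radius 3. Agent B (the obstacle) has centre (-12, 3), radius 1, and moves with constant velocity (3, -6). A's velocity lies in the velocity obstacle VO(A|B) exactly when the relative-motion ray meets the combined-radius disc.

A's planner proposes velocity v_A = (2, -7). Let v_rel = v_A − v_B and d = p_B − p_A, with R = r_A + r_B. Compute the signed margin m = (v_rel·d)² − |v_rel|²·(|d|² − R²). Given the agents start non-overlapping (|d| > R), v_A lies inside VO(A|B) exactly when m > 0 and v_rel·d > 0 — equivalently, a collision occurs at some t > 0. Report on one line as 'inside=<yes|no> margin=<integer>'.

d = (-21, -9),  |d|² = 522;  R = 3+1 = 4,  c = 522−4² = 506
v_rel = (-1, -1),  |v_rel|² = 2;  v_rel·d = (-1)·(-21) + (-1)·(-9) = 30
2·t² − 60·t + 506 = 0  ⇒  m = 30² − 2·506 = -112
m = -112 < 0,  v_rel·d = 30 > 0  ⇒  outside

inside=no margin=-112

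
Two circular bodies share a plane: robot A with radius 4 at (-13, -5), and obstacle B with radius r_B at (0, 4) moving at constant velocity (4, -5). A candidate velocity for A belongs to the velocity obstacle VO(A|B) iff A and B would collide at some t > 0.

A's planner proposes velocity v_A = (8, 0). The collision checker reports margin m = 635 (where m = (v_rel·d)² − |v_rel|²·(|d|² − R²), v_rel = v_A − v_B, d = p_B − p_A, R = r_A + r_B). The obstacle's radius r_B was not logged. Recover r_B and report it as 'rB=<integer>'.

m = 635
d = (13, 9);  v_rel = (4, 5),  |v_rel|² = 41
v_rel×d = (4)·(9) − (5)·(13) = -29
since m = R²·41 − (-29)²:  R² = (841 + 635) / 41 = 36
R = √36 = 6  ⇒  r_B = 6 − 4 = 2

rB=2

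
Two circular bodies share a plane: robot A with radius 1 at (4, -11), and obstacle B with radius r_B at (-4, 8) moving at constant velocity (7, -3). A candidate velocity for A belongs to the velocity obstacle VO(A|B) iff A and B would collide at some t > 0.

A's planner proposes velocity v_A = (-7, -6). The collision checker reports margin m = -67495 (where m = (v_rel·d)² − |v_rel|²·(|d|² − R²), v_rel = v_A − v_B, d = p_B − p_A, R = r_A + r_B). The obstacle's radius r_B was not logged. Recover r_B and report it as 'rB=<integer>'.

m = -67495
d = (-8, 19);  v_rel = (-14, -3),  |v_rel|² = 205
v_rel×d = (-14)·(19) − (-3)·(-8) = -290
since m = R²·205 − (-290)²:  R² = (84100 + -67495) / 205 = 81
R = √81 = 9  ⇒  r_B = 9 − 1 = 8

rB=8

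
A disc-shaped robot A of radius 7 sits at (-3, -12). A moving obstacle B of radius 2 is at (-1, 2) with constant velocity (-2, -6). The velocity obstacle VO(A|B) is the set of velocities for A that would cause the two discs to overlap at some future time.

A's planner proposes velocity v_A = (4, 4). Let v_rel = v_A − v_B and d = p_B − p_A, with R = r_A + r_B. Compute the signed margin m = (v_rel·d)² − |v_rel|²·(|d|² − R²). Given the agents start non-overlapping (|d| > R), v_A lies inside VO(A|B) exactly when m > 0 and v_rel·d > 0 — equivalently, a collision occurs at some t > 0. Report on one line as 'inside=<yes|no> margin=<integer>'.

d = (2, 14),  |d|² = 200;  R = 7+2 = 9,  c = 200−9² = 119
v_rel = (6, 10),  |v_rel|² = 136;  v_rel·d = (6)·(2) + (10)·(14) = 152
136·t² − 304·t + 119 = 0  ⇒  m = 152² − 136·119 = 6920
m = 6920 > 0,  v_rel·d = 152 > 0  ⇒  inside

inside=yes margin=6920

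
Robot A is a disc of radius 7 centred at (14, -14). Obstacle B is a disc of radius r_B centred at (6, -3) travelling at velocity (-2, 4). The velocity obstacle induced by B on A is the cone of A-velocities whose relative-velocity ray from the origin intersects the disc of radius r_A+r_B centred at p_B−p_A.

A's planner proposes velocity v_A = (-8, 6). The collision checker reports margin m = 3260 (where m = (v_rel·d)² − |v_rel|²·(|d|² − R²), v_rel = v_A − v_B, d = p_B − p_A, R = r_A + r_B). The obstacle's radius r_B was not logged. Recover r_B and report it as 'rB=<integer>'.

m = 3260
d = (-8, 11);  v_rel = (-6, 2),  |v_rel|² = 40
v_rel×d = (-6)·(11) − (2)·(-8) = -50
since m = R²·40 − (-50)²:  R² = (2500 + 3260) / 40 = 144
R = √144 = 12  ⇒  r_B = 12 − 7 = 5

rB=5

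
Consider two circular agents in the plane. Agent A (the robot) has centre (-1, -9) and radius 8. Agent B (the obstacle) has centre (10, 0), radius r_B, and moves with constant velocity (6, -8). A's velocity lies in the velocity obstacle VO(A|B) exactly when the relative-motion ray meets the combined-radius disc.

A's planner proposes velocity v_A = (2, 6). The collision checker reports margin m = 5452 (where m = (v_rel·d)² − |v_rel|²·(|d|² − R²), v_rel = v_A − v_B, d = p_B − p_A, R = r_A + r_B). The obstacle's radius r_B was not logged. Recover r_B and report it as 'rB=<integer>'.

m = 5452
d = (11, 9);  v_rel = (-4, 14),  |v_rel|² = 212
v_rel×d = (-4)·(9) − (14)·(11) = -190
since m = R²·212 − (-190)²:  R² = (36100 + 5452) / 212 = 196
R = √196 = 14  ⇒  r_B = 14 − 8 = 6

rB=6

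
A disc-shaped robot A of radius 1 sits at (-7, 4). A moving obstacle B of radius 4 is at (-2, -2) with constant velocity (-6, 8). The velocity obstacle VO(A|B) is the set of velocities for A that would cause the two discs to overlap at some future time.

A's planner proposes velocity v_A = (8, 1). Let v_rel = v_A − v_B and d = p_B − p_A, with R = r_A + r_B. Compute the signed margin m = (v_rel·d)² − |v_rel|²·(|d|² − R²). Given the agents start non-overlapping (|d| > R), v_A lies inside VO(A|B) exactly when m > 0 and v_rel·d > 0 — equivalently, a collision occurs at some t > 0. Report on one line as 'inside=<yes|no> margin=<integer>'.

d = (5, -6),  |d|² = 61;  R = 1+4 = 5,  c = 61−5² = 36
v_rel = (14, -7),  |v_rel|² = 245;  v_rel·d = (14)·(5) + (-7)·(-6) = 112
245·t² − 224·t + 36 = 0  ⇒  m = 112² − 245·36 = 3724
m = 3724 > 0,  v_rel·d = 112 > 0  ⇒  inside

inside=yes margin=3724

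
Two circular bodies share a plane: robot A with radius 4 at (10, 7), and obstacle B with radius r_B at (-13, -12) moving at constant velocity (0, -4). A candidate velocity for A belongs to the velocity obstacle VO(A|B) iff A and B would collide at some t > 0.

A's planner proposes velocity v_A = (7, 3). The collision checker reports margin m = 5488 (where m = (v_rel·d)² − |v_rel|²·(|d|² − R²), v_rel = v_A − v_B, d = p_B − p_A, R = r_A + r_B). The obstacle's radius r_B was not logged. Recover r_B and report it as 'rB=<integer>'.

m = 5488
d = (-23, -19);  v_rel = (7, 7),  |v_rel|² = 98
v_rel×d = (7)·(-19) − (7)·(-23) = 28
since m = R²·98 − 28²:  R² = (784 + 5488) / 98 = 64
R = √64 = 8  ⇒  r_B = 8 − 4 = 4

rB=4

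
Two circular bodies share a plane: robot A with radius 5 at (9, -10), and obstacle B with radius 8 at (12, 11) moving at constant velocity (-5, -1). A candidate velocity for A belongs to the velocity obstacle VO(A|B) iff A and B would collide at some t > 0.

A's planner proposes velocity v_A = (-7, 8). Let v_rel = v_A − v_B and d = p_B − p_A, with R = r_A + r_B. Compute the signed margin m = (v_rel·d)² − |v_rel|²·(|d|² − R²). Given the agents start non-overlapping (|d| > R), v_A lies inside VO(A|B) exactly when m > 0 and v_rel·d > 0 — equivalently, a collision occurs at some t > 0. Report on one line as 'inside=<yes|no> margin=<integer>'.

d = (3, 21),  |d|² = 450;  R = 5+8 = 13,  c = 450−13² = 281
v_rel = (-2, 9),  |v_rel|² = 85;  v_rel·d = (-2)·(3) + (9)·(21) = 183
85·t² − 366·t + 281 = 0  ⇒  m = 183² − 85·281 = 9604
m = 9604 > 0,  v_rel·d = 183 > 0  ⇒  inside

inside=yes margin=9604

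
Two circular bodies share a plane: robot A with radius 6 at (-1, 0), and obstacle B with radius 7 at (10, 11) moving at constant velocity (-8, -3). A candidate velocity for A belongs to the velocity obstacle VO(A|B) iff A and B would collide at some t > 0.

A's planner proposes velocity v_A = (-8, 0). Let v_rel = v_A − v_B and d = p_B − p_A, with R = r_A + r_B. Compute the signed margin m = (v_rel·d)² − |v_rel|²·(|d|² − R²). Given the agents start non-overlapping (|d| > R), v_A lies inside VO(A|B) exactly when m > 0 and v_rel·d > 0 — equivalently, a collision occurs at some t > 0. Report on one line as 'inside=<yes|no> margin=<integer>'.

d = (11, 11),  |d|² = 242;  R = 6+7 = 13,  c = 242−13² = 73
v_rel = (0, 3),  |v_rel|² = 9;  v_rel·d = (0)·(11) + (3)·(11) = 33
9·t² − 66·t + 73 = 0  ⇒  m = 33² − 9·73 = 432
m = 432 > 0,  v_rel·d = 33 > 0  ⇒  inside

inside=yes margin=432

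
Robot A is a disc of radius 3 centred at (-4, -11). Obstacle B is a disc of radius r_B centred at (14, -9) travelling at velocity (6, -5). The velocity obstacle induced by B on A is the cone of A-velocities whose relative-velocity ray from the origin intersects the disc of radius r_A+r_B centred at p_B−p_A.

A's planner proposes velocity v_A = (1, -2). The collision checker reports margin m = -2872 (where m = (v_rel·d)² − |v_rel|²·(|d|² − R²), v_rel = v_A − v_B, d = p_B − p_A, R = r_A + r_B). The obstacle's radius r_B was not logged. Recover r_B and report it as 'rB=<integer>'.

m = -2872
d = (18, 2);  v_rel = (-5, 3),  |v_rel|² = 34
v_rel×d = (-5)·(2) − (3)·(18) = -64
since m = R²·34 − (-64)²:  R² = (4096 + -2872) / 34 = 36
R = √36 = 6  ⇒  r_B = 6 − 3 = 3

rB=3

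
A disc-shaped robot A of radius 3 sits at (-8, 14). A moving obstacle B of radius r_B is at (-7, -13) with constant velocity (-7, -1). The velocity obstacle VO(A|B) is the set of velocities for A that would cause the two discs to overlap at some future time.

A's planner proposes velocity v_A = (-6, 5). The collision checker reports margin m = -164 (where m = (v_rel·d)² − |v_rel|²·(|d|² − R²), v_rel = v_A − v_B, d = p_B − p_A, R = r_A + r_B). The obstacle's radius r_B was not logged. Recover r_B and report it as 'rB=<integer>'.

m = -164
d = (1, -27);  v_rel = (1, 6),  |v_rel|² = 37
v_rel×d = (1)·(-27) − (6)·(1) = -33
since m = R²·37 − (-33)²:  R² = (1089 + -164) / 37 = 25
R = √25 = 5  ⇒  r_B = 5 − 3 = 2

rB=2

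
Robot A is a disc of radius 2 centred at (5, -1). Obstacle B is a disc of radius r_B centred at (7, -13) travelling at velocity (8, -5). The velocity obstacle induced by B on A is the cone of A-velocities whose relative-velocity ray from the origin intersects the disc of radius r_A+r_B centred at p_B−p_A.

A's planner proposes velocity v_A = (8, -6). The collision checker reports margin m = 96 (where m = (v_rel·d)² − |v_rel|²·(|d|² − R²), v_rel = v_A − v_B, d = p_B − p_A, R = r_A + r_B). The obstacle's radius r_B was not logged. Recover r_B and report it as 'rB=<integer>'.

m = 96
d = (2, -12);  v_rel = (0, -1),  |v_rel|² = 1
v_rel×d = (0)·(-12) − (-1)·(2) = 2
since m = R²·1 − 2²:  R² = (4 + 96) / 1 = 100
R = √100 = 10  ⇒  r_B = 10 − 2 = 8

rB=8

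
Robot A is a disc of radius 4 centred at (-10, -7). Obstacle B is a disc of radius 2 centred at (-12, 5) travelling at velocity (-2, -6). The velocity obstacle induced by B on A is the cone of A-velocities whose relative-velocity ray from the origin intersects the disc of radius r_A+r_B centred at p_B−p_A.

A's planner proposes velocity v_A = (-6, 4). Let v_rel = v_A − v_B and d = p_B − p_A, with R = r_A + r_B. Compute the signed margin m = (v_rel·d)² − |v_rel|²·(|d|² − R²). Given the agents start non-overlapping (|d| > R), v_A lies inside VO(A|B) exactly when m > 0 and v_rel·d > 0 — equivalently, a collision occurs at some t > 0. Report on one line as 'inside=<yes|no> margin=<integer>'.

d = (-2, 12),  |d|² = 148;  R = 4+2 = 6,  c = 148−6² = 112
v_rel = (-4, 10),  |v_rel|² = 116;  v_rel·d = (-4)·(-2) + (10)·(12) = 128
116·t² − 256·t + 112 = 0  ⇒  m = 128² − 116·112 = 3392
m = 3392 > 0,  v_rel·d = 128 > 0  ⇒  inside

inside=yes margin=3392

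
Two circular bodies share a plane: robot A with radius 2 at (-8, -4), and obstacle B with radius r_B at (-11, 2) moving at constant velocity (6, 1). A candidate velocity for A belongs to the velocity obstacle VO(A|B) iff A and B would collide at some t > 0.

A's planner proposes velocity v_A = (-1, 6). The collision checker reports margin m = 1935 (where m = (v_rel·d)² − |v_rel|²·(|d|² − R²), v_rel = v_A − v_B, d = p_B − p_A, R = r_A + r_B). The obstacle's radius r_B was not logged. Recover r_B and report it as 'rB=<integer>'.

m = 1935
d = (-3, 6);  v_rel = (-7, 5),  |v_rel|² = 74
v_rel×d = (-7)·(6) − (5)·(-3) = -27
since m = R²·74 − (-27)²:  R² = (729 + 1935) / 74 = 36
R = √36 = 6  ⇒  r_B = 6 − 2 = 4

rB=4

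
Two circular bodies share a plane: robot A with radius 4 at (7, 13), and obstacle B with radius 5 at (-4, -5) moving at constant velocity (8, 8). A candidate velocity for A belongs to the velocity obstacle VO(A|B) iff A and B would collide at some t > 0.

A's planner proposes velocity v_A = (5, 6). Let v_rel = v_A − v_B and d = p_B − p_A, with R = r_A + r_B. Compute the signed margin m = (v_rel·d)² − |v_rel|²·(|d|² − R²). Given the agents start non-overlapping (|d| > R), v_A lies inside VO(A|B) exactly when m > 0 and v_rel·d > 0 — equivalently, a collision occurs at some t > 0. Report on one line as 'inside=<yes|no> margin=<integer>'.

d = (-11, -18),  |d|² = 445;  R = 4+5 = 9,  c = 445−9² = 364
v_rel = (-3, -2),  |v_rel|² = 13;  v_rel·d = (-3)·(-11) + (-2)·(-18) = 69
13·t² − 138·t + 364 = 0  ⇒  m = 69² − 13·364 = 29
m = 29 > 0,  v_rel·d = 69 > 0  ⇒  inside

inside=yes margin=29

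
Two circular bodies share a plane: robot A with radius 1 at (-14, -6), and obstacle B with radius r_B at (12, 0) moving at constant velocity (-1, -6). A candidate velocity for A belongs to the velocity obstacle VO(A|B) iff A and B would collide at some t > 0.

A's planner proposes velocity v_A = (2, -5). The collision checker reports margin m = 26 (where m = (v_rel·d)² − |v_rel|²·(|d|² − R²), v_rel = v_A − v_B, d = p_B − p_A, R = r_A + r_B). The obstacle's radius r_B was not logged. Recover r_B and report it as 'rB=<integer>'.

m = 26
d = (26, 6);  v_rel = (3, 1),  |v_rel|² = 10
v_rel×d = (3)·(6) − (1)·(26) = -8
since m = R²·10 − (-8)²:  R² = (64 + 26) / 10 = 9
R = √9 = 3  ⇒  r_B = 3 − 1 = 2

rB=2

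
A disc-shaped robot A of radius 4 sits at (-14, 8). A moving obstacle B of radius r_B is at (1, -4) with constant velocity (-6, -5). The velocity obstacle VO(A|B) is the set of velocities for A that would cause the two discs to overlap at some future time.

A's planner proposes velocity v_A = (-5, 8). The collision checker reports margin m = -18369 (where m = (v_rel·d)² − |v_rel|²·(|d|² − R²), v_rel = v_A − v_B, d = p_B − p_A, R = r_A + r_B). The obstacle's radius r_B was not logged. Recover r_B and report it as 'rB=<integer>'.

m = -18369
d = (15, -12);  v_rel = (1, 13),  |v_rel|² = 170
v_rel×d = (1)·(-12) − (13)·(15) = -207
since m = R²·170 − (-207)²:  R² = (42849 + -18369) / 170 = 144
R = √144 = 12  ⇒  r_B = 12 − 4 = 8

rB=8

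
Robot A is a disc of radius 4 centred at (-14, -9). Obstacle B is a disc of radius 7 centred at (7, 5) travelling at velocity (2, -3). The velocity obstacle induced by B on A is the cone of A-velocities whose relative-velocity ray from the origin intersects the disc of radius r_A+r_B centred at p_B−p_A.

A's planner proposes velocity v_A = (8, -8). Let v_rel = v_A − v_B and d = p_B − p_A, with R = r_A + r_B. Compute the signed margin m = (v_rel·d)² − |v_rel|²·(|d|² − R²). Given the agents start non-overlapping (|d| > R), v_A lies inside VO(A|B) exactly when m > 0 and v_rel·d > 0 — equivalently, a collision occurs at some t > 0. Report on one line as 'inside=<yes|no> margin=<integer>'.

d = (21, 14),  |d|² = 637;  R = 4+7 = 11,  c = 637−11² = 516
v_rel = (6, -5),  |v_rel|² = 61;  v_rel·d = (6)·(21) + (-5)·(14) = 56
61·t² − 112·t + 516 = 0  ⇒  m = 56² − 61·516 = -28340
m = -28340 < 0,  v_rel·d = 56 > 0  ⇒  outside

inside=no margin=-28340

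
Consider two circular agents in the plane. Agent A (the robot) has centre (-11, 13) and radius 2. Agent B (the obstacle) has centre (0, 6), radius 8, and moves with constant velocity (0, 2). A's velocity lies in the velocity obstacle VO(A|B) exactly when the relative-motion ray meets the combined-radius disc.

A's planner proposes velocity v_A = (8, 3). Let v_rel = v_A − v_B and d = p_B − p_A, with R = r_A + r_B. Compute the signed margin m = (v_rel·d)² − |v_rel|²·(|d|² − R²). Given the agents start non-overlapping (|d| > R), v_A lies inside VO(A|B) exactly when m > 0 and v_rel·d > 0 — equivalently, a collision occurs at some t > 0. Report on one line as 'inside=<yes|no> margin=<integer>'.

d = (11, -7),  |d|² = 170;  R = 2+8 = 10,  c = 170−10² = 70
v_rel = (8, 1),  |v_rel|² = 65;  v_rel·d = (8)·(11) + (1)·(-7) = 81
65·t² − 162·t + 70 = 0  ⇒  m = 81² − 65·70 = 2011
m = 2011 > 0,  v_rel·d = 81 > 0  ⇒  inside

inside=yes margin=2011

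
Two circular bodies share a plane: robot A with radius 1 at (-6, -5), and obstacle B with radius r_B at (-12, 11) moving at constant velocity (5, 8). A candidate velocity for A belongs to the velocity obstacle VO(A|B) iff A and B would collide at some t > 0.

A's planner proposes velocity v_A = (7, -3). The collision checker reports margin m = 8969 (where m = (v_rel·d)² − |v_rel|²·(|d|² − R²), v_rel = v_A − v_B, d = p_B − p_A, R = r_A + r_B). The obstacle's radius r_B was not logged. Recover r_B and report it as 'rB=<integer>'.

m = 8969
d = (-6, 16);  v_rel = (2, -11),  |v_rel|² = 125
v_rel×d = (2)·(16) − (-11)·(-6) = -34
since m = R²·125 − (-34)²:  R² = (1156 + 8969) / 125 = 81
R = √81 = 9  ⇒  r_B = 9 − 1 = 8

rB=8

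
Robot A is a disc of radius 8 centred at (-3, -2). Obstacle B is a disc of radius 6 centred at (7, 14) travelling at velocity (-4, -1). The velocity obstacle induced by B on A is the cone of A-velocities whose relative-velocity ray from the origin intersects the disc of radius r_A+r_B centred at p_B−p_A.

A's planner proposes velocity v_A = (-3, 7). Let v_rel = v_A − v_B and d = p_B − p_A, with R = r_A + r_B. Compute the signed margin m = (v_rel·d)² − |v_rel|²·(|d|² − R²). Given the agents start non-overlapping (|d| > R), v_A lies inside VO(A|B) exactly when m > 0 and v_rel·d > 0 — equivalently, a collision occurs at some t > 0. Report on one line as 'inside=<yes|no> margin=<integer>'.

d = (10, 16),  |d|² = 356;  R = 8+6 = 14,  c = 356−14² = 160
v_rel = (1, 8),  |v_rel|² = 65;  v_rel·d = (1)·(10) + (8)·(16) = 138
65·t² − 276·t + 160 = 0  ⇒  m = 138² − 65·160 = 8644
m = 8644 > 0,  v_rel·d = 138 > 0  ⇒  inside

inside=yes margin=8644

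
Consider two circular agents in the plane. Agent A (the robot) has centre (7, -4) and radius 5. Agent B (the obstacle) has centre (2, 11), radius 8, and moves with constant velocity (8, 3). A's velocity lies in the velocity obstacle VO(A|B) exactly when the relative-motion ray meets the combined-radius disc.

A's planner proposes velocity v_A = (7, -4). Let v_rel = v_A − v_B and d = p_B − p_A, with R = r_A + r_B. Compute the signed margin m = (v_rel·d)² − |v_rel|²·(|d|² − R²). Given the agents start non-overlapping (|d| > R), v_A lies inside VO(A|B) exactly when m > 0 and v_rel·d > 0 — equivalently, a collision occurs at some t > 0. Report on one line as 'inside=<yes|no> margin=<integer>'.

d = (-5, 15),  |d|² = 250;  R = 5+8 = 13,  c = 250−13² = 81
v_rel = (-1, -7),  |v_rel|² = 50;  v_rel·d = (-1)·(-5) + (-7)·(15) = -100
50·t² + 200·t + 81 = 0  ⇒  m = (-100)² − 50·81 = 5950
m = 5950 > 0,  v_rel·d = -100 < 0  ⇒  outside

inside=no margin=5950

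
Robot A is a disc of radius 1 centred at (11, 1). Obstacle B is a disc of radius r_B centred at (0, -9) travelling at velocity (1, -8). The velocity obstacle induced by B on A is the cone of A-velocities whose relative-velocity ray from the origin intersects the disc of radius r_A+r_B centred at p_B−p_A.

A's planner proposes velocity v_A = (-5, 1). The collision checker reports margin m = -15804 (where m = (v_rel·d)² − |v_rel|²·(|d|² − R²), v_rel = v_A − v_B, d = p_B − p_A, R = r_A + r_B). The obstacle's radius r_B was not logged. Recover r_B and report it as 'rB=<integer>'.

m = -15804
d = (-11, -10);  v_rel = (-6, 9),  |v_rel|² = 117
v_rel×d = (-6)·(-10) − (9)·(-11) = 159
since m = R²·117 − 159²:  R² = (25281 + -15804) / 117 = 81
R = √81 = 9  ⇒  r_B = 9 − 1 = 8

rB=8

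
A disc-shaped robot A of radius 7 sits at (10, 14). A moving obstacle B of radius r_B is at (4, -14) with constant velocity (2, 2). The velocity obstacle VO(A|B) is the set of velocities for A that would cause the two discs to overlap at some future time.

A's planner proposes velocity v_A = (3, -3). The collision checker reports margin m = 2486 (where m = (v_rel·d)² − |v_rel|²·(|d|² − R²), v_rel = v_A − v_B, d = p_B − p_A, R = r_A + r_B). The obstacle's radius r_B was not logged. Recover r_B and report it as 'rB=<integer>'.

m = 2486
d = (-6, -28);  v_rel = (1, -5),  |v_rel|² = 26
v_rel×d = (1)·(-28) − (-5)·(-6) = -58
since m = R²·26 − (-58)²:  R² = (3364 + 2486) / 26 = 225
R = √225 = 15  ⇒  r_B = 15 − 7 = 8

rB=8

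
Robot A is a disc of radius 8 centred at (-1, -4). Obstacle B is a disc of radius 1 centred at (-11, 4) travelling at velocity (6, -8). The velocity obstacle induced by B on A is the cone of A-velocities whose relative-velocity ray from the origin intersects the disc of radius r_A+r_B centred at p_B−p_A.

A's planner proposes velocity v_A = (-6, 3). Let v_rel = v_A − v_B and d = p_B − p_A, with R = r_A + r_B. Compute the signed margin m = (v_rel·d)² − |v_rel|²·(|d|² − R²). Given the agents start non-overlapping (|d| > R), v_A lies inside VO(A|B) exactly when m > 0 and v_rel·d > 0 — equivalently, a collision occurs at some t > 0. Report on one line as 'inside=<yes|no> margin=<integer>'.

d = (-10, 8),  |d|² = 164;  R = 8+1 = 9,  c = 164−9² = 83
v_rel = (-12, 11),  |v_rel|² = 265;  v_rel·d = (-12)·(-10) + (11)·(8) = 208
265·t² − 416·t + 83 = 0  ⇒  m = 208² − 265·83 = 21269
m = 21269 > 0,  v_rel·d = 208 > 0  ⇒  inside

inside=yes margin=21269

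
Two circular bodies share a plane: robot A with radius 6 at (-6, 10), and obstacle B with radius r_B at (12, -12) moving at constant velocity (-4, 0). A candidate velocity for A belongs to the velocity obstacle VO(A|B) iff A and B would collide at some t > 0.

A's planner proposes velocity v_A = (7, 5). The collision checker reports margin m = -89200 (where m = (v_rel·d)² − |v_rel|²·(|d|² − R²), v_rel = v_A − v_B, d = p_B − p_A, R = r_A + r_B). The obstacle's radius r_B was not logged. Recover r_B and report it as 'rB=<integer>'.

m = -89200
d = (18, -22);  v_rel = (11, 5),  |v_rel|² = 146
v_rel×d = (11)·(-22) − (5)·(18) = -332
since m = R²·146 − (-332)²:  R² = (110224 + -89200) / 146 = 144
R = √144 = 12  ⇒  r_B = 12 − 6 = 6

rB=6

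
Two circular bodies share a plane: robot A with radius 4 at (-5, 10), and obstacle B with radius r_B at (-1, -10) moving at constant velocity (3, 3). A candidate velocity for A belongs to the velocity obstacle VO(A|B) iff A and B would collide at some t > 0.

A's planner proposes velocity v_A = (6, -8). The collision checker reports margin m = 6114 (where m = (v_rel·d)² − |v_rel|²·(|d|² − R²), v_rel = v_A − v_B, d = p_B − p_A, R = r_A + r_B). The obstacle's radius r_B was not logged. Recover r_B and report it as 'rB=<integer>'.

m = 6114
d = (4, -20);  v_rel = (3, -11),  |v_rel|² = 130
v_rel×d = (3)·(-20) − (-11)·(4) = -16
since m = R²·130 − (-16)²:  R² = (256 + 6114) / 130 = 49
R = √49 = 7  ⇒  r_B = 7 − 4 = 3

rB=3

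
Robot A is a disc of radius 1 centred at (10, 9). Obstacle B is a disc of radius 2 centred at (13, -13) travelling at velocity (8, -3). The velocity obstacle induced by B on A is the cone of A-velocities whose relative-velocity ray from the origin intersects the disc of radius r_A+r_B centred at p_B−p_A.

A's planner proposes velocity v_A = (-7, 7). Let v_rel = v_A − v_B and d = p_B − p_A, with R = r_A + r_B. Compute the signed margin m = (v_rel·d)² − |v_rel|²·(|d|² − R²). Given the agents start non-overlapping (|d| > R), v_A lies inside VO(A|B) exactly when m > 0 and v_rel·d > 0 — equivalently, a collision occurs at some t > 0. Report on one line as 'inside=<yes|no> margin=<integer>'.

d = (3, -22),  |d|² = 493;  R = 1+2 = 3,  c = 493−3² = 484
v_rel = (-15, 10),  |v_rel|² = 325;  v_rel·d = (-15)·(3) + (10)·(-22) = -265
325·t² + 530·t + 484 = 0  ⇒  m = (-265)² − 325·484 = -87075
m = -87075 < 0,  v_rel·d = -265 < 0  ⇒  outside

inside=no margin=-87075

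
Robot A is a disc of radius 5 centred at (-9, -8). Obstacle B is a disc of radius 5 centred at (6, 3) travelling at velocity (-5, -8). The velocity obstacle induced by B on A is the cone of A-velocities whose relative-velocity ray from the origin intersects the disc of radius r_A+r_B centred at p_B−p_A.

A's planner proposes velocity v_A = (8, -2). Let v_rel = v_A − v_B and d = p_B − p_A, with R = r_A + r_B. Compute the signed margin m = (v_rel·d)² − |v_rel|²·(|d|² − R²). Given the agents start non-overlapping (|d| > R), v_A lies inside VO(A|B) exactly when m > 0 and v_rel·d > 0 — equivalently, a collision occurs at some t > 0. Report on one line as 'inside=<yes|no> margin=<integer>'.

d = (15, 11),  |d|² = 346;  R = 5+5 = 10,  c = 346−10² = 246
v_rel = (13, 6),  |v_rel|² = 205;  v_rel·d = (13)·(15) + (6)·(11) = 261
205·t² − 522·t + 246 = 0  ⇒  m = 261² − 205·246 = 17691
m = 17691 > 0,  v_rel·d = 261 > 0  ⇒  inside

inside=yes margin=17691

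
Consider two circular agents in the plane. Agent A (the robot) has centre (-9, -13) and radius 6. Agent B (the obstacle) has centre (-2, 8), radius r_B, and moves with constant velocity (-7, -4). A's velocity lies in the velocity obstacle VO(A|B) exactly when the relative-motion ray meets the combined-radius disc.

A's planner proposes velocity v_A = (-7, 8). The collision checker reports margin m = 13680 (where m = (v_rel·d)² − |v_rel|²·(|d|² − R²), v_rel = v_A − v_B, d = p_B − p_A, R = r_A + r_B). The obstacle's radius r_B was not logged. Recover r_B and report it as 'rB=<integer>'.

m = 13680
d = (7, 21);  v_rel = (0, 12),  |v_rel|² = 144
v_rel×d = (0)·(21) − (12)·(7) = -84
since m = R²·144 − (-84)²:  R² = (7056 + 13680) / 144 = 144
R = √144 = 12  ⇒  r_B = 12 − 6 = 6

rB=6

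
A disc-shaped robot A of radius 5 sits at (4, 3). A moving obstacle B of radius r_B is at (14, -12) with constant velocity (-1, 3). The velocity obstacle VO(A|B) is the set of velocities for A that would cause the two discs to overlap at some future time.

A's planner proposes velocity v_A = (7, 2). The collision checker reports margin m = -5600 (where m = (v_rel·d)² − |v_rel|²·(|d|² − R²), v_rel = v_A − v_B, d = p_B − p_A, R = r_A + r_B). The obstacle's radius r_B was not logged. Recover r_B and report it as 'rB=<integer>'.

m = -5600
d = (10, -15);  v_rel = (8, -1),  |v_rel|² = 65
v_rel×d = (8)·(-15) − (-1)·(10) = -110
since m = R²·65 − (-110)²:  R² = (12100 + -5600) / 65 = 100
R = √100 = 10  ⇒  r_B = 10 − 5 = 5

rB=5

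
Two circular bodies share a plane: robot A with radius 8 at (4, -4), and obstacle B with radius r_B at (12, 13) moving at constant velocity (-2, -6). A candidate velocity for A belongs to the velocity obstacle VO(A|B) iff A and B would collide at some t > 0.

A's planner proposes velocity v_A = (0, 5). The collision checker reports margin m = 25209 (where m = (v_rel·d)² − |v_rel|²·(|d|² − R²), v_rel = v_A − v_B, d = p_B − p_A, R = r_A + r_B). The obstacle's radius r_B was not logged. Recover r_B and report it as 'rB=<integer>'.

m = 25209
d = (8, 17);  v_rel = (2, 11),  |v_rel|² = 125
v_rel×d = (2)·(17) − (11)·(8) = -54
since m = R²·125 − (-54)²:  R² = (2916 + 25209) / 125 = 225
R = √225 = 15  ⇒  r_B = 15 − 8 = 7

rB=7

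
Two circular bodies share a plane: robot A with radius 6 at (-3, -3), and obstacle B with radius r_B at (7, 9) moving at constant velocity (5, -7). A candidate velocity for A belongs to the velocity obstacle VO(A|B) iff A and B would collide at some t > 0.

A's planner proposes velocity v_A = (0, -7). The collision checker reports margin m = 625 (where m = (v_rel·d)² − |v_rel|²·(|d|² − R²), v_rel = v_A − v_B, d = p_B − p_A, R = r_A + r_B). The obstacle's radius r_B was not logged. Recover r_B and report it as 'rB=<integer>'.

m = 625
d = (10, 12);  v_rel = (-5, 0),  |v_rel|² = 25
v_rel×d = (-5)·(12) − (0)·(10) = -60
since m = R²·25 − (-60)²:  R² = (3600 + 625) / 25 = 169
R = √169 = 13  ⇒  r_B = 13 − 6 = 7

rB=7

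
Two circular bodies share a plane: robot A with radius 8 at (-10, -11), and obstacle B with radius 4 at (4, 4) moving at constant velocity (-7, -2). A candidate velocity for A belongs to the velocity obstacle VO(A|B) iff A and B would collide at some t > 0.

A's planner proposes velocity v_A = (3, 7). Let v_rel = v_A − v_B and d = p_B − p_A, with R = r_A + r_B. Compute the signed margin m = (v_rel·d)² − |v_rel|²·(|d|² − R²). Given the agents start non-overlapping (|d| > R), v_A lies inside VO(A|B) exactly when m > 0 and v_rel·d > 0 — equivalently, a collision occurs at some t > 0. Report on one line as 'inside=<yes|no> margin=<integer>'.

d = (14, 15),  |d|² = 421;  R = 8+4 = 12,  c = 421−12² = 277
v_rel = (10, 9),  |v_rel|² = 181;  v_rel·d = (10)·(14) + (9)·(15) = 275
181·t² − 550·t + 277 = 0  ⇒  m = 275² − 181·277 = 25488
m = 25488 > 0,  v_rel·d = 275 > 0  ⇒  inside

inside=yes margin=25488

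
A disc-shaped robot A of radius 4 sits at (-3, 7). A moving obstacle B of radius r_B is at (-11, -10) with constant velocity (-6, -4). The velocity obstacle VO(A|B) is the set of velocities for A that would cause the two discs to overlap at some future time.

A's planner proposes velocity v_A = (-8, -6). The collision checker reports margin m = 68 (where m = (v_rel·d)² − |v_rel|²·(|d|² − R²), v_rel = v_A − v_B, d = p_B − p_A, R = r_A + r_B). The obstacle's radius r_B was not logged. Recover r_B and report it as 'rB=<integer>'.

m = 68
d = (-8, -17);  v_rel = (-2, -2),  |v_rel|² = 8
v_rel×d = (-2)·(-17) − (-2)·(-8) = 18
since m = R²·8 − 18²:  R² = (324 + 68) / 8 = 49
R = √49 = 7  ⇒  r_B = 7 − 4 = 3

rB=3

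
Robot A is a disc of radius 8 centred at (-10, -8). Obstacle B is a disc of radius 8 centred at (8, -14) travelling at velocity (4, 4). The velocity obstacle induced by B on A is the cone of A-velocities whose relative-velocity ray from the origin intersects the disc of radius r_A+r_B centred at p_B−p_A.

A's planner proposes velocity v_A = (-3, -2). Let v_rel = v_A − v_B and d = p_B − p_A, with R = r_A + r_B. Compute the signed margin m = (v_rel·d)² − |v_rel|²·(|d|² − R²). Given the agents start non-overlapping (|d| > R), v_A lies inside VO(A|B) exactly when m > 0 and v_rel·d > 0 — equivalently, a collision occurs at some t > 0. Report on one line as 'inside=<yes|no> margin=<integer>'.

d = (18, -6),  |d|² = 360;  R = 8+8 = 16,  c = 360−16² = 104
v_rel = (-7, -6),  |v_rel|² = 85;  v_rel·d = (-7)·(18) + (-6)·(-6) = -90
85·t² + 180·t + 104 = 0  ⇒  m = (-90)² − 85·104 = -740
m = -740 < 0,  v_rel·d = -90 < 0  ⇒  outside

inside=no margin=-740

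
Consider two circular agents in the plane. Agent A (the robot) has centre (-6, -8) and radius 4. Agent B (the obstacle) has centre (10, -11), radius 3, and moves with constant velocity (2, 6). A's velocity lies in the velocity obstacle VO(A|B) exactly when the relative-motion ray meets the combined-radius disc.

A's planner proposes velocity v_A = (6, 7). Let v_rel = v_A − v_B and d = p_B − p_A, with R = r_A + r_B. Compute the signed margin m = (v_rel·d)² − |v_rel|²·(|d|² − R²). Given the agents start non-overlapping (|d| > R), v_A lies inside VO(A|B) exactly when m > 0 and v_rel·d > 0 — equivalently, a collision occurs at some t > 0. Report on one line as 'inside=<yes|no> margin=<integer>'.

d = (16, -3),  |d|² = 265;  R = 4+3 = 7,  c = 265−7² = 216
v_rel = (4, 1),  |v_rel|² = 17;  v_rel·d = (4)·(16) + (1)·(-3) = 61
17·t² − 122·t + 216 = 0  ⇒  m = 61² − 17·216 = 49
m = 49 > 0,  v_rel·d = 61 > 0  ⇒  inside

inside=yes margin=49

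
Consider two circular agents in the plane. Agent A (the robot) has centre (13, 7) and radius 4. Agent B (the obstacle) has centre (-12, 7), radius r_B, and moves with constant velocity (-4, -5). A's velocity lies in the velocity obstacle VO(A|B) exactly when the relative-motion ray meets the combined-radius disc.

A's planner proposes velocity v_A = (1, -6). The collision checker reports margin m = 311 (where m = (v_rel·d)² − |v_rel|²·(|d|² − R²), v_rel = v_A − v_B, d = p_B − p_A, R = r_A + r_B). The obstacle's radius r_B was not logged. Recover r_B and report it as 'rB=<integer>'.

m = 311
d = (-25, 0);  v_rel = (5, -1),  |v_rel|² = 26
v_rel×d = (5)·(0) − (-1)·(-25) = -25
since m = R²·26 − (-25)²:  R² = (625 + 311) / 26 = 36
R = √36 = 6  ⇒  r_B = 6 − 4 = 2

rB=2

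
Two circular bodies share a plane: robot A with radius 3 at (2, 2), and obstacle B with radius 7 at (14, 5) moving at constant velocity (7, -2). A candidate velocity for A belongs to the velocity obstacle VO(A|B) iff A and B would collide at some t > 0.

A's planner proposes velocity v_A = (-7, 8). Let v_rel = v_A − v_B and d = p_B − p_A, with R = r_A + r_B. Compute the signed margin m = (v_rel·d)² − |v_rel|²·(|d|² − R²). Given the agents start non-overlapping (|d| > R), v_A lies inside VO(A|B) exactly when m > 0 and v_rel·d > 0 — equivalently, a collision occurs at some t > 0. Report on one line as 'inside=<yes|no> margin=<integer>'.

d = (12, 3),  |d|² = 153;  R = 3+7 = 10,  c = 153−10² = 53
v_rel = (-14, 10),  |v_rel|² = 296;  v_rel·d = (-14)·(12) + (10)·(3) = -138
296·t² + 276·t + 53 = 0  ⇒  m = (-138)² − 296·53 = 3356
m = 3356 > 0,  v_rel·d = -138 < 0  ⇒  outside

inside=no margin=3356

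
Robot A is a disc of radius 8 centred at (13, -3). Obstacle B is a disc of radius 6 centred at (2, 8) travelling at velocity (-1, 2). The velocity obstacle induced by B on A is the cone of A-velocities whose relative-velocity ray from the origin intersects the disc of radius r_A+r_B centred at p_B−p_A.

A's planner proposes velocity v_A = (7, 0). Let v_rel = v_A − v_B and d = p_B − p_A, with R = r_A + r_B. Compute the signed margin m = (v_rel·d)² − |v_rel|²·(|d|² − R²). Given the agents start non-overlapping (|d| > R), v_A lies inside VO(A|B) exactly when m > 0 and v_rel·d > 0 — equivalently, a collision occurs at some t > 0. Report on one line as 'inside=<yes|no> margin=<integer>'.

d = (-11, 11),  |d|² = 242;  R = 8+6 = 14,  c = 242−14² = 46
v_rel = (8, -2),  |v_rel|² = 68;  v_rel·d = (8)·(-11) + (-2)·(11) = -110
68·t² + 220·t + 46 = 0  ⇒  m = (-110)² − 68·46 = 8972
m = 8972 > 0,  v_rel·d = -110 < 0  ⇒  outside

inside=no margin=8972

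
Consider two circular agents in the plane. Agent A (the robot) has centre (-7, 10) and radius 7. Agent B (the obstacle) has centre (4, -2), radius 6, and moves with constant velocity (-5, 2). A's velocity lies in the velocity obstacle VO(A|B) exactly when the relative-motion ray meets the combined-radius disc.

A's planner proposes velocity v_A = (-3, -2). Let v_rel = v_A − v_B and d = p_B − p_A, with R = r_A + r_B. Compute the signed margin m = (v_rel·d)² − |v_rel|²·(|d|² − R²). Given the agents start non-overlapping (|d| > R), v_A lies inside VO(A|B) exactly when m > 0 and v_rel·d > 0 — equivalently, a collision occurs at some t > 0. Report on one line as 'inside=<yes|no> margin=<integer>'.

d = (11, -12),  |d|² = 265;  R = 7+6 = 13,  c = 265−13² = 96
v_rel = (2, -4),  |v_rel|² = 20;  v_rel·d = (2)·(11) + (-4)·(-12) = 70
20·t² − 140·t + 96 = 0  ⇒  m = 70² − 20·96 = 2980
m = 2980 > 0,  v_rel·d = 70 > 0  ⇒  inside

inside=yes margin=2980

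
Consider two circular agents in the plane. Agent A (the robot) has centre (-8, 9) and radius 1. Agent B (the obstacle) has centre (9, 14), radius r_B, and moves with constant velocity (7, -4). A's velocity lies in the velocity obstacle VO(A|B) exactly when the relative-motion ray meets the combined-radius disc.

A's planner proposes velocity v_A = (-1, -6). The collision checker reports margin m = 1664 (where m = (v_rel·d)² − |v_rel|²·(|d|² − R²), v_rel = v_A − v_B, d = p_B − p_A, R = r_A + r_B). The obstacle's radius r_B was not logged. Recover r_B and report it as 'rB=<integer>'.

m = 1664
d = (17, 5);  v_rel = (-8, -2),  |v_rel|² = 68
v_rel×d = (-8)·(5) − (-2)·(17) = -6
since m = R²·68 − (-6)²:  R² = (36 + 1664) / 68 = 25
R = √25 = 5  ⇒  r_B = 5 − 1 = 4

rB=4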